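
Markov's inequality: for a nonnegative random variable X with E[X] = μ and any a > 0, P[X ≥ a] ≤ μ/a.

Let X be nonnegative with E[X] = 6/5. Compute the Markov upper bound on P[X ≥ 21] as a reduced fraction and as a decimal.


μ = E[X] = 6/5, a = 21.
Markov: P[X ≥ 21] ≤ μ/a = (6/5)/21 = 2/35.
Numerically: ≈ 0.057.
(Since a = 21 > μ = 1.200, the bound 2/35 is < 1 and informative.)

P[X ≥ 21] ≤ 2/35 ≈ 0.057.


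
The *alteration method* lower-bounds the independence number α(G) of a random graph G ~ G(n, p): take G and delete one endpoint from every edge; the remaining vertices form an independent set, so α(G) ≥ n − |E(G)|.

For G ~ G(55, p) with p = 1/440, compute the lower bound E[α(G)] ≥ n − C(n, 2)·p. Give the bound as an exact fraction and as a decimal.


E[|E(G)|] = C(55, 2)·p = 1485 · (1/440) = 27/8.
E[α(G)] ≥ n − E[|E(G)|] = 55 − 27/8 = 413/8.
Numerically: ≈ 51.62500.
(This is only a lower bound; the true E[α(G)] may be larger.)

E[α(G)] ≥ 413/8 ≈ 51.62500.


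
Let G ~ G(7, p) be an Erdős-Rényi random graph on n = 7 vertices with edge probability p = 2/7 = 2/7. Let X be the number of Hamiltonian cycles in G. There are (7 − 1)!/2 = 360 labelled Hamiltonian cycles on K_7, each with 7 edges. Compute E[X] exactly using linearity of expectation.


K_7 has (7 − 1)!/2 = 360 labelled Hamiltonian cycles.
For each such Hamiltonian cycle H, let X_H = 1 if all 7 edges of H are present in G. Then P[X_H = 1] = p^{7} = (2/7)^{7} = 128/823543.
By linearity: E[X] = Σ_H E[X_H] = 360 · p^{7} = 360 · 128/823543 = 46080/823543.
Numerically: E[X] ≈ 0.0559534.

E[X] = 360 · (2/7)^{7} = 46080/823543 ≈ 0.0559534.


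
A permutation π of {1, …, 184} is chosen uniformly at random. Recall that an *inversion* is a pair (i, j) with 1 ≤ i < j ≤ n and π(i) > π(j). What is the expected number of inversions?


Write X = Σ X_I over the C(184, 2) = 16836 pairs i < j, with X_I the indicator of one inversion.
There are 16836 indicators.
For each fixed pair i < j, the values π(i) and π(j) are two distinct elements of {1, …, 184} in uniformly random order; by symmetry P[π(i) > π(j)] = 1/2.
By linearity: E[X] = 16836 · (1/2) = C(184, 2) · (1/2) = 16836/2 = 8418 ≈ 8418.00000.

E[X] = 8418 = 8418.00000.


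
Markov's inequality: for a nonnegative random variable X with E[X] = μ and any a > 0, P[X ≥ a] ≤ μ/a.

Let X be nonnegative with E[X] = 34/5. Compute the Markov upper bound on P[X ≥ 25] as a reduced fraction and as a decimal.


μ = E[X] = 34/5, a = 25.
Markov: P[X ≥ 25] ≤ μ/a = (34/5)/25 = 34/125.
Numerically: ≈ 0.27200.
(Since a = 25 > μ = 6.80000, the bound 34/125 is < 1 and informative.)

P[X ≥ 25] ≤ 34/125 ≈ 0.27200.


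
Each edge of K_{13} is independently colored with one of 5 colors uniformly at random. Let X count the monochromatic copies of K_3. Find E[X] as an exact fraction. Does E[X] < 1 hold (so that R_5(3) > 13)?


E[X] = C(13, 3) · 5^{1 − 3} = 286 · 5^{−2} = 286/25.
As a reduced fraction: E[X] = 286/25 ≈ 11.4400.
Is E[X] < 1? NO.
Since E[X] ≥ 1, the first-moment bound is inconclusive at n = 13; it does NOT by itself certify R_5(3) > 13.

E[X] = 286/25 ≈ 11.4400; E[X] ≥ 1; first-moment method inconclusive here.


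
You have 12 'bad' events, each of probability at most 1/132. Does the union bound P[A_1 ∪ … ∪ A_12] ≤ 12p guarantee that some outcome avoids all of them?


Union bound: P[∪_{i=1}^{12} A_i] ≤ Σ_i P[A_i] ≤ 12·p = 12·(1/132) = 1/11.
Numerically: 1/11 ≈ 0.090909.
Is 1/11 < 1? YES.
Since P[∪ A_i] ≤ 1/11 < 1, the complement has P[∩ A_i^c] ≥ 1 − 1/11 = 10/11 > 0, so some outcome avoids every A_i.

12·p = 1/11 ≈ 0.090909; existence CERTIFIED by the union bound.


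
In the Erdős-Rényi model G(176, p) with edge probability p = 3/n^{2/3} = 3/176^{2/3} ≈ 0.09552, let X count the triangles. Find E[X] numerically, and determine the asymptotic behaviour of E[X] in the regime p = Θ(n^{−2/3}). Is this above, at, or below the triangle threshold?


Number of potential triangles: C(176, 3) = 893200.
Each occurs with probability p³ ≈ (0.09552)³ ≈ 8.716426e-04.
By linearity: E[X] = C(176, 3)·p³ ≈ 893200 · 8.716426e-04 ≈ 778.5511.
Since α = 2/3 < 1, p = c/n^{2/3} ≫ 1/n is above the triangle threshold p ~ 1/n. Asymptotically E[X] ~ (c³/6)·n^{3(1−α)} = (3³/6)·n^{1} → ∞; triangles are abundant w.h.p.

E[X] ≈ 778.5511; in regime p = Θ(1/n^{2/3}) E[X] diverges (above the triangle threshold p ~ 1/n).


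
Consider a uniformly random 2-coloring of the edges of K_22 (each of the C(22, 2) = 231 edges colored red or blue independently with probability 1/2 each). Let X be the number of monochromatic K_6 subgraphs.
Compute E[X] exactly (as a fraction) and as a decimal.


Let X = Σ_S X_S over the C(22, 6) = 74613 subsets S of size 6, where X_S = 1 if the K_6 on S is monochromatic.
For a fixed S, the K_6 on S has C(6, 2) = 15 edges. P[all 15 edges red] = (1/2)^15, and likewise for blue, so P[monochromatic] = 2·(1/2)^15 = 2^{1 − 15} = 1/16384.
Summing: E[X] = C(22, 6) · 2^{1 − 15} = 74613 · 1/16384 = 74613/16384.
Numerically: E[X] ≈ 4.554016.

E[X] = C(22,6)·2^(1−C(6,2)) = 74613/16384 ≈ 4.554016.


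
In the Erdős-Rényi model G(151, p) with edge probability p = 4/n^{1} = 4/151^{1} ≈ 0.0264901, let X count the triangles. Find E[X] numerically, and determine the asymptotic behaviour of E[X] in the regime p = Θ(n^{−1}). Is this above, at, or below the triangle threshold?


Number of potential triangles: C(151, 3) = 562475.
Each occurs with probability p³ ≈ (0.0264901)³ ≈ 1.85887049e-05.
By linearity: E[X] = C(151, 3)·p³ ≈ 562475 · 1.85887049e-05 ≈ 10.455682.
Here α = 1, so p = 4/n is exactly at the triangle threshold p ~ 1/n. Asymptotically E[X] → c³/6 = 4³/6 = 32/3 ≈ 10.666667, a bounded constant. In this regime the triangle count is asymptotically Poisson(c³/6).

E[X] ≈ 10.455682; in regime p = Θ(1/n^{1}) E[X] stays bounded (at the triangle threshold p ~ 1/n).


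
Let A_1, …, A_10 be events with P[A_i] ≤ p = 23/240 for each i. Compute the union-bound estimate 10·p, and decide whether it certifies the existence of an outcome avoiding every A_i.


Union bound: P[∪_{i=1}^{10} A_i] ≤ Σ_i P[A_i] ≤ 10·p = 10·(23/240) = 23/24.
Numerically: 23/24 ≈ 0.9583.
Is 23/24 < 1? YES.
Since P[∪ A_i] ≤ 23/24 < 1, the complement has P[∩ A_i^c] ≥ 1 − 23/24 = 1/24 > 0, so some outcome avoids every A_i.

10·p = 23/24 ≈ 0.9583; existence CERTIFIED by the union bound.


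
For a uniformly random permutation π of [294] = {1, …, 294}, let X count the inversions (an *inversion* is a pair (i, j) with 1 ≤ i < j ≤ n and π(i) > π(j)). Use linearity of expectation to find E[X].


Write X = Σ X_I over the C(294, 2) = 43071 pairs i < j, with X_I the indicator of one inversion.
There are 43071 indicators.
For each fixed pair i < j, the values π(i) and π(j) are two distinct elements of {1, …, 294} in uniformly random order; by symmetry P[π(i) > π(j)] = 1/2.
By linearity: E[X] = 43071 · (1/2) = C(294, 2) · (1/2) = 43071/2 = 43071/2 ≈ 21535.50000.

E[X] = 43071/2 = 21535.50000.


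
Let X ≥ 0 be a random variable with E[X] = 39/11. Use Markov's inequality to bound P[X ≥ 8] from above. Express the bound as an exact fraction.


μ = E[X] = 39/11, a = 8.
Markov: P[X ≥ 8] ≤ μ/a = (39/11)/8 = 39/88.
Numerically: ≈ 0.443.
(Since a = 8 > μ = 3.545, the bound 39/88 is < 1 and informative.)

P[X ≥ 8] ≤ 39/88 ≈ 0.443.


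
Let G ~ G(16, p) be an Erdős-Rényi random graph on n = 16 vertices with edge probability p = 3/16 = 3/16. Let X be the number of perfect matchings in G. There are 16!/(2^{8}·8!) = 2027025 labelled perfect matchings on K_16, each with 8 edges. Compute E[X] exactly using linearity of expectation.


K_16 has 16!/(2^{8}·8!) = 2027025 labelled perfect matchings.
For each such perfect matching H, let X_H = 1 if all 8 edges of H are present in G. Then P[X_H = 1] = p^{8} = (3/16)^{8} = 6561/4294967296.
By linearity: E[X] = Σ_H E[X_H] = 2027025 · p^{8} = 2027025 · 6561/4294967296 = 13299311025/4294967296.
Numerically: E[X] ≈ 3.09649.

E[X] = 2027025 · (3/16)^{8} = 13299311025/4294967296 ≈ 3.09649.


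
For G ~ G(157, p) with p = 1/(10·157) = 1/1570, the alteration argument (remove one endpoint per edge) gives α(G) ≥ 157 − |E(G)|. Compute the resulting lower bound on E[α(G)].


E[|E(G)|] = C(157, 2)·p = 12246 · (1/1570) = 39/5.
E[α(G)] ≥ n − E[|E(G)|] = 157 − 39/5 = 746/5.
Numerically: ≈ 149.200.
(This is only a lower bound; the true E[α(G)] may be larger.)

E[α(G)] ≥ 746/5 ≈ 149.200.


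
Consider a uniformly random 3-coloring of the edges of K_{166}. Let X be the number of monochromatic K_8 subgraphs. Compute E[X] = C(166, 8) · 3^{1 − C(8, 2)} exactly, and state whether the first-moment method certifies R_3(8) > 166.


E[X] = C(166, 8) · 3^{1 − 28} = 12049276177620 · 3^{−27} = 12049276177620/7625597484987.
As a reduced fraction: E[X] = 148756496020/94143178827 ≈ 1.5801.
Is E[X] < 1? NO.
Since E[X] ≥ 1, the first-moment bound is inconclusive at n = 166; it does NOT by itself certify R_3(8) > 166.

E[X] = 148756496020/94143178827 ≈ 1.5801; E[X] ≥ 1; first-moment method inconclusive here.


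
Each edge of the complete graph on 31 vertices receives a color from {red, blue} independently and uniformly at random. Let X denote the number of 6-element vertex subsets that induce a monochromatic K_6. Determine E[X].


Let X = Σ_S X_S over the C(31, 6) = 736281 subsets S of size 6, where X_S = 1 if the K_6 on S is monochromatic.
For a fixed S, the K_6 on S has C(6, 2) = 15 edges. P[all 15 edges red] = (1/2)^15, and likewise for blue, so P[monochromatic] = 2·(1/2)^15 = 2^{1 − 15} = 1/16384.
By linearity: E[X] = C(31, 6) · 2^{1 − 15} = 736281 · 1/16384 = 736281/16384.
Numerically: E[X] ≈ 44.939.

E[X] = C(31,6)·2^(1−C(6,2)) = 736281/16384 ≈ 44.939.


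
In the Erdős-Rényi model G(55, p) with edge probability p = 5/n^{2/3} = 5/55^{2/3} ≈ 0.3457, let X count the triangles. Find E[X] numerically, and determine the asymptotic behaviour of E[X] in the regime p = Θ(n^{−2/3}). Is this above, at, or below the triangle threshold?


Number of potential triangles: C(55, 3) = 26235.
Each occurs with probability p³ ≈ (0.3457)³ ≈ 4.132231e-02.
By linearity: E[X] = C(55, 3)·p³ ≈ 26235 · 4.132231e-02 ≈ 1084.0909.
Since α = 2/3 < 1, p = c/n^{2/3} ≫ 1/n is above the triangle threshold p ~ 1/n. Asymptotically E[X] ~ (c³/6)·n^{3(1−α)} = (5³/6)·n^{1} → ∞; triangles are abundant w.h.p.

E[X] ≈ 1084.0909; in regime p = Θ(1/n^{2/3}) E[X] diverges (above the triangle threshold p ~ 1/n).


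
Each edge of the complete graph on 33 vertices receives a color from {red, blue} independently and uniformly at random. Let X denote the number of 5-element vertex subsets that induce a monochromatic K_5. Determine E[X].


Let X = Σ_S X_S over the C(33, 5) = 237336 subsets S of size 5, where X_S = 1 if the K_5 on S is monochromatic.
For a fixed S, the K_5 on S has C(5, 2) = 10 edges. P[all 10 edges red] = (1/2)^10, and likewise for blue, so P[monochromatic] = 2·(1/2)^10 = 2^{1 − 10} = 1/512.
By linearity of expectation: E[X] = C(33, 5) · 2^{1 − 10} = 237336 · 1/512 = 29667/64.
Numerically: E[X] ≈ 463.5469.

E[X] = C(33,5)·2^(1−C(5,2)) = 29667/64 ≈ 463.5469.


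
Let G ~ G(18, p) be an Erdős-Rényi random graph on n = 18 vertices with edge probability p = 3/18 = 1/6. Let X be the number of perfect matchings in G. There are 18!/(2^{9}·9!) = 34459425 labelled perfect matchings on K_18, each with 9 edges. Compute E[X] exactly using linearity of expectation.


K_18 has 18!/(2^{9}·9!) = 34459425 labelled perfect matchings.
For each such perfect matching H, let X_H = 1 if all 9 edges of H are present in G. Then P[X_H = 1] = p^{9} = (1/6)^{9} = 1/10077696.
Summing the indicators: E[X] = Σ_H E[X_H] = 34459425 · p^{9} = 34459425 · 1/10077696 = 425425/124416.
Numerically: E[X] ≈ 3.419.

E[X] = 34459425 · (1/6)^{9} = 425425/124416 ≈ 3.419.


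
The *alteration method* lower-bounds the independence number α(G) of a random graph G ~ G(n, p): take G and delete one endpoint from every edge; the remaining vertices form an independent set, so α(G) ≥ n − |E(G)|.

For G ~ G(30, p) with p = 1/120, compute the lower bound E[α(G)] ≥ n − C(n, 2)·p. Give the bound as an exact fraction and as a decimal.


E[|E(G)|] = C(30, 2)·p = 435 · (1/120) = 29/8.
E[α(G)] ≥ n − E[|E(G)|] = 30 − 29/8 = 211/8.
Numerically: ≈ 26.37500.
(This is only a lower bound; the true E[α(G)] may be larger.)

E[α(G)] ≥ 211/8 ≈ 26.37500.


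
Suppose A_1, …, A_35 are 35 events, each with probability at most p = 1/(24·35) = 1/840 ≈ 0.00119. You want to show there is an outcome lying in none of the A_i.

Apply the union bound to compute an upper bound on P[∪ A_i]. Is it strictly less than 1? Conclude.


Union bound: P[∪_{i=1}^{35} A_i] ≤ Σ_i P[A_i] ≤ 35·p = 35·(1/840) = 1/24.
Numerically: 1/24 ≈ 0.04167.
Is 1/24 < 1? YES.
Since P[∪ A_i] ≤ 1/24 < 1, the complement has P[∩ A_i^c] ≥ 1 − 1/24 = 23/24 > 0, so some outcome avoids every A_i.

35·p = 1/24 ≈ 0.04167; existence CERTIFIED by the union bound.


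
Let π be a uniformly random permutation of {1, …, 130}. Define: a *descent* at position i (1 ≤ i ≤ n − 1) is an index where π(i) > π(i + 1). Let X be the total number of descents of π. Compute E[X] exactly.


Write X = Σ X_I over i = 1, …, 129, with X_I the indicator of one descent.
There are 129 indicators.
For each fixed i, the pair (π(i), π(i+1)) is a uniformly random ordered pair of distinct values from {1, …, 130}; by symmetry P[π(i) > π(i+1)] = 1/2.
By linearity: E[X] = 129 · (1/2) = (130 − 1) · (1/2) = 129/2 ≈ 64.50000.

E[X] = 129/2 = 64.50000.


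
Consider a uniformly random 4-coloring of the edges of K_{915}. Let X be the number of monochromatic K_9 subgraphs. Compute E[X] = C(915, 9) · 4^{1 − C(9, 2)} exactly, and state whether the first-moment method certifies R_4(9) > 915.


E[X] = C(915, 9) · 4^{1 − 36} = 1190931166636537885130 · 4^{−35} = 1190931166636537885130/1180591620717411303424.
As a reduced fraction: E[X] = 595465583318268942565/590295810358705651712 ≈ 1.008758.
Is E[X] < 1? NO.
Since E[X] ≥ 1, the first-moment bound is inconclusive at n = 915; it does NOT by itself certify R_4(9) > 915.

E[X] = 595465583318268942565/590295810358705651712 ≈ 1.008758; E[X] ≥ 1; first-moment method inconclusive here.


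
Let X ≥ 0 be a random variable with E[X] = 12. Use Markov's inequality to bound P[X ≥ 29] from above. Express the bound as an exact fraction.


μ = E[X] = 12, a = 29.
Markov: P[X ≥ 29] ≤ μ/a = (12)/29 = 12/29.
Numerically: ≈ 0.4138.
(Since a = 29 > μ = 12.0000, the bound 12/29 is < 1 and informative.)

P[X ≥ 29] ≤ 12/29 ≈ 0.4138.


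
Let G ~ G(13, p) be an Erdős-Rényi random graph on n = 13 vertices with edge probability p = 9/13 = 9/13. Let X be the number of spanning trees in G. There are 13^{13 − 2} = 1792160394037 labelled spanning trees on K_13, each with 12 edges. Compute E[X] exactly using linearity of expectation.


K_13 has 13^{13 − 2} = 1792160394037 labelled spanning trees.
For each such spanning tree H, let X_H = 1 if all 12 edges of H are present in G. Then P[X_H = 1] = p^{12} = (9/13)^{12} = 282429536481/23298085122481.
By linearity of expectation: E[X] = Σ_H E[X_H] = 1792160394037 · p^{12} = 1792160394037 · 282429536481/23298085122481 = 282429536481/13.
Numerically: E[X] ≈ 2.17253e+10.

E[X] = 1792160394037 · (9/13)^{12} = 282429536481/13 ≈ 2.17253e+10.


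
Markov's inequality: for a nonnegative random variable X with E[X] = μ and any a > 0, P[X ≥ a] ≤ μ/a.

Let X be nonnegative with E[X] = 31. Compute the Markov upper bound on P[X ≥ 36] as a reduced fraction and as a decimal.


μ = E[X] = 31, a = 36.
Markov: P[X ≥ 36] ≤ μ/a = (31)/36 = 31/36.
Numerically: ≈ 0.861.
(Since a = 36 > μ = 31.000, the bound 31/36 is < 1 and informative.)

P[X ≥ 36] ≤ 31/36 ≈ 0.861.


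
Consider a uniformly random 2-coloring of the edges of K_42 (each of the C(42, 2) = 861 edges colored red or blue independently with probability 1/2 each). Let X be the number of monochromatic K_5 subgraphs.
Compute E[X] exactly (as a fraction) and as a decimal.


Let X = Σ_S X_S over the C(42, 5) = 850668 subsets S of size 5, where X_S = 1 if the K_5 on S is monochromatic.
For a fixed S, the K_5 on S has C(5, 2) = 10 edges. P[all 10 edges red] = (1/2)^10, and likewise for blue, so P[monochromatic] = 2·(1/2)^10 = 2^{1 − 10} = 1/512.
By linearity: E[X] = C(42, 5) · 2^{1 − 10} = 850668 · 1/512 = 212667/128.
Numerically: E[X] ≈ 1661.46094.

E[X] = C(42,5)·2^(1−C(5,2)) = 212667/128 ≈ 1661.46094.


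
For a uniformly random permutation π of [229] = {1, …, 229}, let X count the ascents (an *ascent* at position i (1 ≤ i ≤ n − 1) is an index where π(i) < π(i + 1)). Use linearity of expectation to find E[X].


Write X = Σ X_I over i = 1, …, 228, with X_I the indicator of one ascent.
There are 228 indicators.
For each fixed i, the pair (π(i), π(i+1)) is a uniformly random ordered pair of distinct values from {1, …, 229}; by symmetry P[π(i) < π(i+1)] = 1/2.
By linearity: E[X] = 228 · (1/2) = (229 − 1) · (1/2) = 114 ≈ 114.000.

E[X] = 114 = 114.000.


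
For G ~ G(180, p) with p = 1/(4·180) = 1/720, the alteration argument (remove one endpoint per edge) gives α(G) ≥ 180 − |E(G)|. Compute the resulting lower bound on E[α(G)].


E[|E(G)|] = C(180, 2)·p = 16110 · (1/720) = 179/8.
E[α(G)] ≥ n − E[|E(G)|] = 180 − 179/8 = 1261/8.
Numerically: ≈ 157.62500.
(This is only a lower bound; the true E[α(G)] may be larger.)

E[α(G)] ≥ 1261/8 ≈ 157.62500.


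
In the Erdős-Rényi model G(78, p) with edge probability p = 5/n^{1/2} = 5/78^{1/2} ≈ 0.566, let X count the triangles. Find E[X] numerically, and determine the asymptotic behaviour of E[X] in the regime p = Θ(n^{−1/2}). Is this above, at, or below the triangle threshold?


Number of potential triangles: C(78, 3) = 76076.
Each occurs with probability p³ ≈ (0.566)³ ≈ 1.81455e-01.
By linearity: E[X] = C(78, 3)·p³ ≈ 76076 · 1.81455e-01 ≈ 13804.344.
Since α = 1/2 < 1, p = c/n^{1/2} ≫ 1/n is above the triangle threshold p ~ 1/n. Asymptotically E[X] ~ (c³/6)·n^{3(1−α)} = (5³/6)·n^{1.5} → ∞; triangles are abundant w.h.p.

E[X] ≈ 13804.344; in regime p = Θ(1/n^{1/2}) E[X] diverges (above the triangle threshold p ~ 1/n).


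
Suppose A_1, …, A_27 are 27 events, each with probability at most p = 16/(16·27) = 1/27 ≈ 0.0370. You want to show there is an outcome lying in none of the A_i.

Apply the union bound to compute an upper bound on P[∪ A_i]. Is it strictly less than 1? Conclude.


Union bound: P[∪_{i=1}^{27} A_i] ≤ Σ_i P[A_i] ≤ 27·p = 27·(1/27) = 1.
Numerically: 1 ≈ 1.0000.
Is 1 < 1? NO.
Since the bound 1 is ≥ 1, the union bound is uninformative here; it does NOT by itself certify existence.

27·p = 1 ≈ 1.0000; existence NOT certified by the union bound.


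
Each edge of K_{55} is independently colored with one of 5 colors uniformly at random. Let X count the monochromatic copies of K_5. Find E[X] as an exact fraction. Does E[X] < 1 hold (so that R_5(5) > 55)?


E[X] = C(55, 5) · 5^{1 − 10} = 3478761 · 5^{−9} = 3478761/1953125.
As a reduced fraction: E[X] = 3478761/1953125 ≈ 1.78113.
Is E[X] < 1? NO.
Since E[X] ≥ 1, the first-moment bound is inconclusive at n = 55; it does NOT by itself certify R_5(5) > 55.

E[X] = 3478761/1953125 ≈ 1.78113; E[X] ≥ 1; first-moment method inconclusive here.


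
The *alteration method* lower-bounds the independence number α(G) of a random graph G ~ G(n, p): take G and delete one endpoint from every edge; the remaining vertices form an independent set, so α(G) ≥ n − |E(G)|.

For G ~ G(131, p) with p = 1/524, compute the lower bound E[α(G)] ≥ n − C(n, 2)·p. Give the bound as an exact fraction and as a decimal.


E[|E(G)|] = C(131, 2)·p = 8515 · (1/524) = 65/4.
E[α(G)] ≥ n − E[|E(G)|] = 131 − 65/4 = 459/4.
Numerically: ≈ 114.750.
(This is only a lower bound; the true E[α(G)] may be larger.)

E[α(G)] ≥ 459/4 ≈ 114.750.


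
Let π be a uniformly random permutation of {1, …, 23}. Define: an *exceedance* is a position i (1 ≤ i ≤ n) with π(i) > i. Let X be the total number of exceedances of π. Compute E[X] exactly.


Write X = Σ_{i=1}^{23} X_i, where X_i = 1_{π(i) > i}.
For each fixed i, π(i) is uniform over {1, …, 23} (marginal of a uniform permutation), so P[π(i) > i] = (n − i)/n. Summing: Σ_{i=1}^{23} (n − i)/n = (0 + 1 + … + 22)/23 = 23(23 − 1)/(2·23) = (23 − 1)/2.
Hence E[X] = Σ_{i=1}^{23} (23 − i)/23 = 11 ≈ 11.00000.

E[X] = 11 = 11.00000.


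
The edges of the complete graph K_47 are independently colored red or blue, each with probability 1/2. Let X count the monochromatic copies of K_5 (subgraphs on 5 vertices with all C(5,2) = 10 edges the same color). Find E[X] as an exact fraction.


Let X = Σ_S X_S over the C(47, 5) = 1533939 subsets S of size 5, where X_S = 1 if the K_5 on S is monochromatic.
For a fixed S, the K_5 on S has C(5, 2) = 10 edges. P[all 10 edges red] = (1/2)^10, and likewise for blue, so P[monochromatic] = 2·(1/2)^10 = 2^{1 − 10} = 1/512.
By linearity: E[X] = C(47, 5) · 2^{1 − 10} = 1533939 · 1/512 = 1533939/512.
Numerically: E[X] ≈ 2995.975.

E[X] = C(47,5)·2^(1−C(5,2)) = 1533939/512 ≈ 2995.975.


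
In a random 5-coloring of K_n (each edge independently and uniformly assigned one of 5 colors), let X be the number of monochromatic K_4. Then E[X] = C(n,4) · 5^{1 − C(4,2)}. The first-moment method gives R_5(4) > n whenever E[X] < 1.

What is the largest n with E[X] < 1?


We need C(n, 4) · 5^{1 − 6} < 1, i.e. C(n, 4) < 5^{6 − 1} = 3125.
Check values of n near the boundary:
  n = 14: C(14, 4) = 1001; 1001 < 3125? YES
  n = 15: C(15, 4) = 1365; 1365 < 3125? YES
  n = 16: C(16, 4) = 1820; 1820 < 3125? YES
  n = 17: C(17, 4) = 2380; 2380 < 3125? YES
  n = 18: C(18, 4) = 3060; 3060 < 3125? YES
  n = 19: C(19, 4) = 3876; 3876 < 3125? NO
  n = 20: C(20, 4) = 4845; 4845 < 3125? NO
The largest n with C(n, 4) < 3125 is n = 18 (where E[X] = 612/625 ≈ 0.9792000). Hence R_5(4) > 18, i.e. R_5(4) ≥ 19.

Largest n = 18; hence R_5(4) > 18.


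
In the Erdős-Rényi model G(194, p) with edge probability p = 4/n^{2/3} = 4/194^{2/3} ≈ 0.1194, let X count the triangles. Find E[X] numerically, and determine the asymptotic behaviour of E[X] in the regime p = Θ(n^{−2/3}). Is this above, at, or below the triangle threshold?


Number of potential triangles: C(194, 3) = 1198144.
Each occurs with probability p³ ≈ (0.1194)³ ≈ 1.700500e-03.
By linearity: E[X] = C(194, 3)·p³ ≈ 1198144 · 1.700500e-03 ≈ 2037.4433.
Since α = 2/3 < 1, p = c/n^{2/3} ≫ 1/n is above the triangle threshold p ~ 1/n. Asymptotically E[X] ~ (c³/6)·n^{3(1−α)} = (4³/6)·n^{1} → ∞; triangles are abundant w.h.p.

E[X] ≈ 2037.4433; in regime p = Θ(1/n^{2/3}) E[X] diverges (above the triangle threshold p ~ 1/n).


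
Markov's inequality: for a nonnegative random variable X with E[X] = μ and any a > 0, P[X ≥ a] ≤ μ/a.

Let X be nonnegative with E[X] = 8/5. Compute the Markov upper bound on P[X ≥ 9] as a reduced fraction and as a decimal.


μ = E[X] = 8/5, a = 9.
Markov: P[X ≥ 9] ≤ μ/a = (8/5)/9 = 8/45.
Numerically: ≈ 0.177778.
(Since a = 9 > μ = 1.600000, the bound 8/45 is < 1 and informative.)

P[X ≥ 9] ≤ 8/45 ≈ 0.177778.


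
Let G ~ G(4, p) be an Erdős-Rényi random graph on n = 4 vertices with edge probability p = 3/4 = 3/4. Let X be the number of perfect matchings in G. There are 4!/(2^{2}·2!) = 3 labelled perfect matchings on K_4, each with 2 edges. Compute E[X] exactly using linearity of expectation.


K_4 has 4!/(2^{2}·2!) = 3 labelled perfect matchings.
For each such perfect matching H, let X_H = 1 if all 2 edges of H are present in G. Then P[X_H = 1] = p^{2} = (3/4)^{2} = 9/16.
By linearity: E[X] = Σ_H E[X_H] = 3 · p^{2} = 3 · 9/16 = 27/16.
Numerically: E[X] ≈ 1.688.

E[X] = 3 · (3/4)^{2} = 27/16 ≈ 1.688.


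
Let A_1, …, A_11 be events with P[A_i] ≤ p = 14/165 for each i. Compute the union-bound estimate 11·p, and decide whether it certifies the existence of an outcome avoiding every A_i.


Union bound: P[∪_{i=1}^{11} A_i] ≤ Σ_i P[A_i] ≤ 11·p = 11·(14/165) = 14/15.
Numerically: 14/15 ≈ 0.9333.
Is 14/15 < 1? YES.
Since P[∪ A_i] ≤ 14/15 < 1, the complement has P[∩ A_i^c] ≥ 1 − 14/15 = 1/15 > 0, so some outcome avoids every A_i.

11·p = 14/15 ≈ 0.9333; existence CERTIFIED by the union bound.


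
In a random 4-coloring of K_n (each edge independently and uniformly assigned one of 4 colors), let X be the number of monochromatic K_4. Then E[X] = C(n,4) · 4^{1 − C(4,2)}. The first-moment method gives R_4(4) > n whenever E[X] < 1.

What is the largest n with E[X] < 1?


We need C(n, 4) · 4^{1 − 6} < 1, i.e. C(n, 4) < 4^{6 − 1} = 1024.
Check values of n near the boundary:
  n = 13: C(13, 4) = 715; 715 < 1024? YES
  n = 14: C(14, 4) = 1001; 1001 < 1024? YES
  n = 15: C(15, 4) = 1365; 1365 < 1024? NO
  n = 16: C(16, 4) = 1820; 1820 < 1024? NO
  n = 17: C(17, 4) = 2380; 2380 < 1024? NO
The largest n with C(n, 4) < 1024 is n = 14 (where E[X] = 1001/1024 ≈ 0.977539). Hence R_4(4) > 14, i.e. R_4(4) ≥ 15.

Largest n = 14; hence R_4(4) > 14.


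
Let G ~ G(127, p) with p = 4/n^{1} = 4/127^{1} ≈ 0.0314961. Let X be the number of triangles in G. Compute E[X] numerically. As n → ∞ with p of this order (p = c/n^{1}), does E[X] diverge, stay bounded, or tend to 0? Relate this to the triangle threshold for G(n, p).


Number of potential triangles: C(127, 3) = 333375.
Each occurs with probability p³ ≈ (0.0314961)³ ≈ 3.12441570e-05.
By linearity: E[X] = C(127, 3)·p³ ≈ 333375 · 3.12441570e-05 ≈ 10.416021.
Here α = 1, so p = 4/n is exactly at the triangle threshold p ~ 1/n. Asymptotically E[X] → c³/6 = 4³/6 = 32/3 ≈ 10.666667, a bounded constant. In this regime the triangle count is asymptotically Poisson(c³/6).

E[X] ≈ 10.416021; in regime p = Θ(1/n^{1}) E[X] stays bounded (at the triangle threshold p ~ 1/n).


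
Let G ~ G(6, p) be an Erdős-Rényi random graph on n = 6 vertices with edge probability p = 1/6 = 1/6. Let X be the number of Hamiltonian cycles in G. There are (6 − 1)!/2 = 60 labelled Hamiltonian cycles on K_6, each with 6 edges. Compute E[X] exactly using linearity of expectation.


K_6 has (6 − 1)!/2 = 60 labelled Hamiltonian cycles.
For each such Hamiltonian cycle H, let X_H = 1 if all 6 edges of H are present in G. Then P[X_H = 1] = p^{6} = (1/6)^{6} = 1/46656.
By linearity: E[X] = Σ_H E[X_H] = 60 · p^{6} = 60 · 1/46656 = 5/3888.
Numerically: E[X] ≈ 0.001286.

E[X] = 60 · (1/6)^{6} = 5/3888 ≈ 0.001286.


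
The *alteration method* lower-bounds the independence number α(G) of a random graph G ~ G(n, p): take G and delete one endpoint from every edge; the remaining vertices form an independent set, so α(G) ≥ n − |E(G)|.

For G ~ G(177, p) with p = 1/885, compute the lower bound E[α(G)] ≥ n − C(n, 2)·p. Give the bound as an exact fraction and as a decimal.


E[|E(G)|] = C(177, 2)·p = 15576 · (1/885) = 88/5.
E[α(G)] ≥ n − E[|E(G)|] = 177 − 88/5 = 797/5.
Numerically: ≈ 159.400000.
(This is only a lower bound; the true E[α(G)] may be larger.)

E[α(G)] ≥ 797/5 ≈ 159.400000.


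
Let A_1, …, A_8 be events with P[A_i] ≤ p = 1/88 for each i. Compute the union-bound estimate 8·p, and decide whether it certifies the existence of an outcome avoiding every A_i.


Union bound: P[∪_{i=1}^{8} A_i] ≤ Σ_i P[A_i] ≤ 8·p = 8·(1/88) = 1/11.
Numerically: 1/11 ≈ 0.090909.
Is 1/11 < 1? YES.
Since P[∪ A_i] ≤ 1/11 < 1, the complement has P[∩ A_i^c] ≥ 1 − 1/11 = 10/11 > 0, so some outcome avoids every A_i.

8·p = 1/11 ≈ 0.090909; existence CERTIFIED by the union bound.


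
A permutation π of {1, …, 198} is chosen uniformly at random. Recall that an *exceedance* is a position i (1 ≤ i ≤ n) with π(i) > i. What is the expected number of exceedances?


Write X = Σ_{i=1}^{198} X_i, where X_i = 1_{π(i) > i}.
For each fixed i, π(i) is uniform over {1, …, 198} (marginal of a uniform permutation), so P[π(i) > i] = (n − i)/n. Summing: Σ_{i=1}^{198} (n − i)/n = (0 + 1 + … + 197)/198 = 198(198 − 1)/(2·198) = (198 − 1)/2.
Hence E[X] = Σ_{i=1}^{198} (198 − i)/198 = 197/2 ≈ 98.50000.

E[X] = 197/2 = 98.50000.


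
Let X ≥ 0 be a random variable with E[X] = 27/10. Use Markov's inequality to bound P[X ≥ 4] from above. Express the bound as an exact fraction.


μ = E[X] = 27/10, a = 4.
Markov: P[X ≥ 4] ≤ μ/a = (27/10)/4 = 27/40.
Numerically: ≈ 0.67500.
(Since a = 4 > μ = 2.70000, the bound 27/40 is < 1 and informative.)

P[X ≥ 4] ≤ 27/40 ≈ 0.67500.


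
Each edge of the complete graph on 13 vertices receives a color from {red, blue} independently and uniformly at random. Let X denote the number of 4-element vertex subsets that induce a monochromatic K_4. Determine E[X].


Let X = Σ_S X_S over the C(13, 4) = 715 subsets S of size 4, where X_S = 1 if the K_4 on S is monochromatic.
For a fixed S, the K_4 on S has C(4, 2) = 6 edges. P[all 6 edges red] = (1/2)^6, and likewise for blue, so P[monochromatic] = 2·(1/2)^6 = 2^{1 − 6} = 1/32.
By linearity of expectation: E[X] = C(13, 4) · 2^{1 − 6} = 715 · 1/32 = 715/32.
Numerically: E[X] ≈ 22.34375.

E[X] = C(13,4)·2^(1−C(4,2)) = 715/32 ≈ 22.34375.


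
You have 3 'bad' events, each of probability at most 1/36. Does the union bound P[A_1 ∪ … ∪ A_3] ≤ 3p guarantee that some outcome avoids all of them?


Union bound: P[∪_{i=1}^{3} A_i] ≤ Σ_i P[A_i] ≤ 3·p = 3·(1/36) = 1/12.
Numerically: 1/12 ≈ 0.083.
Is 1/12 < 1? YES.
Since P[∪ A_i] ≤ 1/12 < 1, the complement has P[∩ A_i^c] ≥ 1 − 1/12 = 11/12 > 0, so some outcome avoids every A_i.

3·p = 1/12 ≈ 0.083; existence CERTIFIED by the union bound.


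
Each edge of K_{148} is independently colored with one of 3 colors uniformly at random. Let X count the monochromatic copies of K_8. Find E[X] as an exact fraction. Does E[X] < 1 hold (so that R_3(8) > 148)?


E[X] = C(148, 8) · 3^{1 − 28} = 4709614623714 · 3^{−27} = 4709614623714/7625597484987.
As a reduced fraction: E[X] = 523290513746/847288609443 ≈ 0.618.
Is E[X] < 1? YES.
Since E[X] < 1, there exists a 3-coloring of K_{148} with no monochromatic K_8; hence R_3(8) > 148.

E[X] = 523290513746/847288609443 ≈ 0.618; E[X] < 1, so R_3(8) > 148.


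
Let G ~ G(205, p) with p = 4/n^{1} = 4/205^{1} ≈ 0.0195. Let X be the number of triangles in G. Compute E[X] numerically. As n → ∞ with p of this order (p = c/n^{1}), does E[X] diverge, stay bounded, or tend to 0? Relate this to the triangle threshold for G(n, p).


Number of potential triangles: C(205, 3) = 1414910.
Each occurs with probability p³ ≈ (0.0195)³ ≈ 7.42880e-06.
By linearity: E[X] = C(205, 3)·p³ ≈ 1414910 · 7.42880e-06 ≈ 10.511.
Here α = 1, so p = 4/n is exactly at the triangle threshold p ~ 1/n. Asymptotically E[X] → c³/6 = 4³/6 = 32/3 ≈ 10.667, a bounded constant. In this regime the triangle count is asymptotically Poisson(c³/6).

E[X] ≈ 10.511; in regime p = Θ(1/n^{1}) E[X] stays bounded (at the triangle threshold p ~ 1/n).


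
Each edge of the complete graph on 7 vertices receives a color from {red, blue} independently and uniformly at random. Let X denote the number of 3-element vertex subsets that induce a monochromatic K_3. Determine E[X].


Let X = Σ_S X_S over the C(7, 3) = 35 subsets S of size 3, where X_S = 1 if the K_3 on S is monochromatic.
For a fixed S, the K_3 on S has C(3, 2) = 3 edges. P[all 3 edges red] = (1/2)^3, and likewise for blue, so P[monochromatic] = 2·(1/2)^3 = 2^{1 − 3} = 1/4.
By linearity: E[X] = C(7, 3) · 2^{1 − 3} = 35 · 1/4 = 35/4.
Numerically: E[X] ≈ 8.750000.

E[X] = C(7,3)·2^(1−C(3,2)) = 35/4 ≈ 8.750000.


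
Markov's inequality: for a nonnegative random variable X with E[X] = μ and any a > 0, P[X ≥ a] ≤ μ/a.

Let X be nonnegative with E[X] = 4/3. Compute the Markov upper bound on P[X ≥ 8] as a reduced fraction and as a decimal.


μ = E[X] = 4/3, a = 8.
Markov: P[X ≥ 8] ≤ μ/a = (4/3)/8 = 1/6.
Numerically: ≈ 0.167.
(Since a = 8 > μ = 1.333, the bound 1/6 is < 1 and informative.)

P[X ≥ 8] ≤ 1/6 ≈ 0.167.


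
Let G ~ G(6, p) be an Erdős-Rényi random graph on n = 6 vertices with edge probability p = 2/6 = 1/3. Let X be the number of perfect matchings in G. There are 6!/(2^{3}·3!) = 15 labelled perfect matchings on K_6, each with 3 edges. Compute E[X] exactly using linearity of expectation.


K_6 has 6!/(2^{3}·3!) = 15 labelled perfect matchings.
For each such perfect matching H, let X_H = 1 if all 3 edges of H are present in G. Then P[X_H = 1] = p^{3} = (1/3)^{3} = 1/27.
By linearity: E[X] = Σ_H E[X_H] = 15 · p^{3} = 15 · 1/27 = 5/9.
Numerically: E[X] ≈ 0.555556.

E[X] = 15 · (1/3)^{3} = 5/9 ≈ 0.555556.


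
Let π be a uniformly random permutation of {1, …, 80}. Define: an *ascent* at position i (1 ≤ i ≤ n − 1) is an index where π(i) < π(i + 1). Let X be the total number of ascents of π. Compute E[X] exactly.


Write X = Σ X_I over i = 1, …, 79, with X_I the indicator of one ascent.
There are 79 indicators.
For each fixed i, the pair (π(i), π(i+1)) is a uniformly random ordered pair of distinct values from {1, …, 80}; by symmetry P[π(i) < π(i+1)] = 1/2.
By linearity: E[X] = 79 · (1/2) = (80 − 1) · (1/2) = 79/2 ≈ 39.50000.

E[X] = 79/2 = 39.50000.


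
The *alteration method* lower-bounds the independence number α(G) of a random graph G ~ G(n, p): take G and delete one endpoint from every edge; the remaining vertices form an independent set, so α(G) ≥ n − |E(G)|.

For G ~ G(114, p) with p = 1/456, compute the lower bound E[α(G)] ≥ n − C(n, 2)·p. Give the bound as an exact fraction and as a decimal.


E[|E(G)|] = C(114, 2)·p = 6441 · (1/456) = 113/8.
E[α(G)] ≥ n − E[|E(G)|] = 114 − 113/8 = 799/8.
Numerically: ≈ 99.8750.
(This is only a lower bound; the true E[α(G)] may be larger.)

E[α(G)] ≥ 799/8 ≈ 99.8750.


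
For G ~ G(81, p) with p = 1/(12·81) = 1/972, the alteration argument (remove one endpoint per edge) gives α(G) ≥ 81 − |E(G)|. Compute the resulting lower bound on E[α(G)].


E[|E(G)|] = C(81, 2)·p = 3240 · (1/972) = 10/3.
E[α(G)] ≥ n − E[|E(G)|] = 81 − 10/3 = 233/3.
Numerically: ≈ 77.6667.
(This is only a lower bound; the true E[α(G)] may be larger.)

E[α(G)] ≥ 233/3 ≈ 77.6667.


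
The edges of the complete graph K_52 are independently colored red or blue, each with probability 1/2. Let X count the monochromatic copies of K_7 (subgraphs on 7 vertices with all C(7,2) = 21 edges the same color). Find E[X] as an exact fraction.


Let X = Σ_S X_S over the C(52, 7) = 133784560 subsets S of size 7, where X_S = 1 if the K_7 on S is monochromatic.
For a fixed S, the K_7 on S has C(7, 2) = 21 edges. P[all 21 edges red] = (1/2)^21, and likewise for blue, so P[monochromatic] = 2·(1/2)^21 = 2^{1 − 21} = 1/1048576.
By linearity: E[X] = C(52, 7) · 2^{1 − 21} = 133784560 · 1/1048576 = 8361535/65536.
Numerically: E[X] ≈ 127.586899.

E[X] = C(52,7)·2^(1−C(7,2)) = 8361535/65536 ≈ 127.586899.


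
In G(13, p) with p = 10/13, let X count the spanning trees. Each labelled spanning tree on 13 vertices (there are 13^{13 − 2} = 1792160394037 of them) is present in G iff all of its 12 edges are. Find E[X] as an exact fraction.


K_13 has 13^{13 − 2} = 1792160394037 labelled spanning trees.
For each such spanning tree H, let X_H = 1 if all 12 edges of H are present in G. Then P[X_H = 1] = p^{12} = (10/13)^{12} = 1000000000000/23298085122481.
Summing the indicators: E[X] = Σ_H E[X_H] = 1792160394037 · p^{12} = 1792160394037 · 1000000000000/23298085122481 = 1000000000000/13.
Numerically: E[X] ≈ 7.6923e+10.

E[X] = 1792160394037 · (10/13)^{12} = 1000000000000/13 ≈ 7.6923e+10.


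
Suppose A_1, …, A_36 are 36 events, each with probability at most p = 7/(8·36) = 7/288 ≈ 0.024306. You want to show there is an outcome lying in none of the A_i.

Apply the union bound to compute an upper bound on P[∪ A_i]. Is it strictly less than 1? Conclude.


Union bound: P[∪_{i=1}^{36} A_i] ≤ Σ_i P[A_i] ≤ 36·p = 36·(7/288) = 7/8.
Numerically: 7/8 ≈ 0.875000.
Is 7/8 < 1? YES.
Since P[∪ A_i] ≤ 7/8 < 1, the complement has P[∩ A_i^c] ≥ 1 − 7/8 = 1/8 > 0, so some outcome avoids every A_i.

36·p = 7/8 ≈ 0.875000; existence CERTIFIED by the union bound.


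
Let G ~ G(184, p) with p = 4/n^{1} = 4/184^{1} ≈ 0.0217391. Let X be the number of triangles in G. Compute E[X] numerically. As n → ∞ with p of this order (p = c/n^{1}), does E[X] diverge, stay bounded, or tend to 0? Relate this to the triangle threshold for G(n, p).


Number of potential triangles: C(184, 3) = 1021384.
Each occurs with probability p³ ≈ (0.0217391)³ ≈ 1.02736911e-05.
By linearity: E[X] = C(184, 3)·p³ ≈ 1021384 · 1.02736911e-05 ≈ 10.493384.
Here α = 1, so p = 4/n is exactly at the triangle threshold p ~ 1/n. Asymptotically E[X] → c³/6 = 4³/6 = 32/3 ≈ 10.666667, a bounded constant. In this regime the triangle count is asymptotically Poisson(c³/6).

E[X] ≈ 10.493384; in regime p = Θ(1/n^{1}) E[X] stays bounded (at the triangle threshold p ~ 1/n).


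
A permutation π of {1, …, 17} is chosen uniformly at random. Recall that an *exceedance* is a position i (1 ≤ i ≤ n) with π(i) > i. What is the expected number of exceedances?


Write X = Σ_{i=1}^{17} X_i, where X_i = 1_{π(i) > i}.
For each fixed i, π(i) is uniform over {1, …, 17} (marginal of a uniform permutation), so P[π(i) > i] = (n − i)/n. Summing: Σ_{i=1}^{17} (n − i)/n = (0 + 1 + … + 16)/17 = 17(17 − 1)/(2·17) = (17 − 1)/2.
Hence E[X] = Σ_{i=1}^{17} (17 − i)/17 = 8 ≈ 8.000000.

E[X] = 8 = 8.000000.


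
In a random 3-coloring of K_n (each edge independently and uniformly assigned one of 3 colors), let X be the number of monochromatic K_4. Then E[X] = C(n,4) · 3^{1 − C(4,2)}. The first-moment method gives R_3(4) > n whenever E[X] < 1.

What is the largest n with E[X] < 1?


We need C(n, 4) · 3^{1 − 6} < 1, i.e. C(n, 4) < 3^{6 − 1} = 243.
Check values of n near the boundary:
  n = 4: C(4, 4) = 1; 1 < 243? YES
  n = 5: C(5, 4) = 5; 5 < 243? YES
  n = 6: C(6, 4) = 15; 15 < 243? YES
  n = 7: C(7, 4) = 35; 35 < 243? YES
  n = 8: C(8, 4) = 70; 70 < 243? YES
  n = 9: C(9, 4) = 126; 126 < 243? YES
  n = 10: C(10, 4) = 210; 210 < 243? YES
  n = 11: C(11, 4) = 330; 330 < 243? NO
  n = 12: C(12, 4) = 495; 495 < 243? NO
The largest n with C(n, 4) < 243 is n = 10 (where E[X] = 70/81 ≈ 0.864). Hence R_3(4) > 10, i.e. R_3(4) ≥ 11.

Largest n = 10; hence R_3(4) > 10.


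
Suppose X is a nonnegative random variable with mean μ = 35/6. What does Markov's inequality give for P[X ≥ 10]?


μ = E[X] = 35/6, a = 10.
Markov: P[X ≥ 10] ≤ μ/a = (35/6)/10 = 7/12.
Numerically: ≈ 0.58333.
(Since a = 10 > μ = 5.83333, the bound 7/12 is < 1 and informative.)

P[X ≥ 10] ≤ 7/12 ≈ 0.58333.


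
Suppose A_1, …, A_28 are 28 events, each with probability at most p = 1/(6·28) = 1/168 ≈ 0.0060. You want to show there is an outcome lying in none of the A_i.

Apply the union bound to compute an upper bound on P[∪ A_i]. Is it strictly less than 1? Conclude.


Union bound: P[∪_{i=1}^{28} A_i] ≤ Σ_i P[A_i] ≤ 28·p = 28·(1/168) = 1/6.
Numerically: 1/6 ≈ 0.1667.
Is 1/6 < 1? YES.
Since P[∪ A_i] ≤ 1/6 < 1, the complement has P[∩ A_i^c] ≥ 1 − 1/6 = 5/6 > 0, so some outcome avoids every A_i.

28·p = 1/6 ≈ 0.1667; existence CERTIFIED by the union bound.
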